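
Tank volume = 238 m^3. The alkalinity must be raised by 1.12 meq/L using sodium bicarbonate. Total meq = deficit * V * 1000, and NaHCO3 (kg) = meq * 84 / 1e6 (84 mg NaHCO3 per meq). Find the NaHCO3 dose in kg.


Tank volume in L = 238 m^3 * 1000 = 238000 L
Total meq required = 1.12 meq/L * 238000 L = 266560 meq
NaHCO3 mass = 266560 meq * 84 mg/meq / 1e6 = 22.391 kg

22.391 kg


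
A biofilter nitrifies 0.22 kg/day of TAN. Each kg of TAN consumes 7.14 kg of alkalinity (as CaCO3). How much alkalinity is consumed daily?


Alkalinity factor: 7.14 kg CaCO3 consumed per kg TAN nitrified
alk = 0.22 kg TAN * 7.14 = 1.5708 kg CaCO3/day

1.5708 kg CaCO3/day


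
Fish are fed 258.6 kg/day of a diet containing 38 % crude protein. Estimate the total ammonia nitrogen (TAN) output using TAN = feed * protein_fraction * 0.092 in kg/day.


Protein in feed = 258.6 * 38/100 = 98.268 kg/day
TAN = protein * 0.092 = 98.268 * 0.092 = 9.040656 kg/day

9.040656 kg/day


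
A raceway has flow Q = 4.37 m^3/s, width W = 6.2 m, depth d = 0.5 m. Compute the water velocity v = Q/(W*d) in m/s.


Cross-sectional area = W * d = 6.2 * 0.5 = 3.1 m^2
Velocity = Q / A = 4.37 / 3.1 = 1.40968 m/s

1.40968 m/s


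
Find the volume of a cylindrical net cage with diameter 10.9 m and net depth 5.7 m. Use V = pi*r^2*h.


r = d/2 = 10.9/2 = 5.45 m
Base area = pi*r^2 = pi*5.45^2 = 93.313156 m^2
Volume = 93.313156 * 5.7 = 531.885 m^3

531.885 m^3


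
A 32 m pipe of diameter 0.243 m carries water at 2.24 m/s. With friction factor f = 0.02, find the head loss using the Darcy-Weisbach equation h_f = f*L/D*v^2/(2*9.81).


v^2 = 2.24^2 = 5.0176 m^2/s^2
L/D = 32/0.243 = 131.68724
h_f = f*(L/D)*v^2/(2g) = 0.02 * 131.68724 * 5.0176 / 19.62 = 0.673551 m

0.673551 m


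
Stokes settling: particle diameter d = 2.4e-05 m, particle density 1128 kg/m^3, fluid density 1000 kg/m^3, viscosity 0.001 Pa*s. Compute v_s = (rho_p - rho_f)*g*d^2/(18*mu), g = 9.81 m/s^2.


Density difference: rho_p - rho_f = 1128 - 1000 = 128 kg/m^3
d^2 = (2.4e-05)^2 = 5.76e-10 m^2
Numerator = (rho_p - rho_f) * g * d^2 = 128 * 9.81 * 5.76e-10 = 7.2327168e-07
Denominator = 18 * mu = 18 * 0.001 = 0.018
v_s = 7.2327168e-07 / 0.018 = 4.01818e-05 m/s
Check: Re = rho_f * v_s * d / mu = 1000 * 4.01818e-05 * 2.4e-05 / 0.001 = 9.64e-04 < 1, so Stokes' law applies.

4.01818e-05 m/s


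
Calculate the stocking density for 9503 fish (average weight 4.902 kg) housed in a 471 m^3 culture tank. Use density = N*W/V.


Total biomass = 9503 fish * 4.902 kg = 46583.706 kg
Density = total biomass / volume = 46583.706 / 471 = 98.9038 kg/m^3

98.9038 kg/m^3


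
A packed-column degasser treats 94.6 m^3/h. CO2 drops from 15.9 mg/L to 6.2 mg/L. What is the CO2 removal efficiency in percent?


CO2_out / CO2_in = 6.2 / 15.9 = 0.38993711
Fraction remaining = 0.38993711
efficiency = (1 - 0.38993711) * 100 = 61.0063 %

61.0063 %


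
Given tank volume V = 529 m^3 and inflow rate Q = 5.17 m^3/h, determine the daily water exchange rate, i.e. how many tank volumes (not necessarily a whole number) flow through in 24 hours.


Daily flow volume = 5.17 m^3/h * 24 h = 124.08 m^3/day
Exchanges = daily flow / tank volume = 124.08 / 529 = 0.234556 exchanges/day

0.234556 exchanges/day


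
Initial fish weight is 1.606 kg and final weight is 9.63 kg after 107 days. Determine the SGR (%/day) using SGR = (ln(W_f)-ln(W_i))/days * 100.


ln(W_f) = ln(9.63) = 2.2648832
ln(W_i) = ln(1.606) = 0.47374662
ln(W_f) - ln(W_i) = 2.2648832 - 0.47374662 = 1.7911366
SGR = 1.7911366 / 107 * 100 = 1.67396 %/day

1.67396 %/day


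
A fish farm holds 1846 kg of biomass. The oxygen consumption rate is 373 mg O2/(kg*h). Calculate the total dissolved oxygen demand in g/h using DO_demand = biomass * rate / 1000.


Total O2 consumption (mg/h) = 1846 kg * 373 mg/(kg*h) = 688558 mg/h
Convert to g/h: 688558 / 1000 = 688.558 g/h

688.558 g/h


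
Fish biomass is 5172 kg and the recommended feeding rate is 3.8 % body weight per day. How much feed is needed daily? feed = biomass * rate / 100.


Feeding rate fraction = 3.8% / 100 = 0.038
Daily feed = 5172 kg * 0.038 = 196.536 kg/day

196.536 kg/day


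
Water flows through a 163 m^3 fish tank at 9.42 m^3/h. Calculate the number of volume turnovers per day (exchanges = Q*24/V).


Daily flow volume = 9.42 m^3/h * 24 h = 226.08 m^3/day
Exchanges = daily flow / tank volume = 226.08 / 163 = 1.38699 exchanges/day

1.38699 exchanges/day


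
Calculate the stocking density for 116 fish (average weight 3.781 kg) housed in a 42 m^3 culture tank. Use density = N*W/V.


Total biomass = 116 fish * 3.781 kg = 438.596 kg
Density = total biomass / volume = 438.596 / 42 = 10.4428 kg/m^3

10.4428 kg/m^3


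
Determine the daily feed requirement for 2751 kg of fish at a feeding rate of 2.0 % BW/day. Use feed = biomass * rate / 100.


Feeding rate fraction = 2.0% / 100 = 0.02
Daily feed = 2751 kg * 0.02 = 55.02 kg/day

55.02 kg/day


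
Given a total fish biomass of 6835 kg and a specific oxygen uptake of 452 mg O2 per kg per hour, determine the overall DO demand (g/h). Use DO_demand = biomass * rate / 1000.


Total O2 consumption (mg/h) = 6835 kg * 452 mg/(kg*h) = 3089420 mg/h
Convert to g/h: 3089420 / 1000 = 3089.42 g/h

3089.42 g/h


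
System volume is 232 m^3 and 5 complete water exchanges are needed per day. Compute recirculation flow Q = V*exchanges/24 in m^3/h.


Daily recirculation volume = 232 m^3 * 5 = 1160 m^3/day
Flow rate Q = daily volume / 24 h = 1160 / 24 = 48.3333 m^3/h

48.3333 m^3/h


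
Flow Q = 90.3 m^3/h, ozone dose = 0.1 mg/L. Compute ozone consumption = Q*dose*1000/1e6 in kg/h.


O3 demand (mg/h) = Q * dose * 1000 = 90.3 * 0.1 * 1000 = 9030 mg/h
Convert mg to kg: 9030 / 1e6 = 0.00903 kg/h

0.00903 kg/h


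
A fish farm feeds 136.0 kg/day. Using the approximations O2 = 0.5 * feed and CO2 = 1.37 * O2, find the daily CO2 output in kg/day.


O2 = 136.0 * 0.5 = 68
CO2 = 68 * 1.37 = 93.16

93.16 kg/day


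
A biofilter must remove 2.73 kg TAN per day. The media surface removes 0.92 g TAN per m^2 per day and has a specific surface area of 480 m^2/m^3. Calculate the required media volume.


A = 2.73*1000 / 0.92 = 2967.3913 m^2
V = 2967.3913 / 480 = 6.18207

6.18207 m^3


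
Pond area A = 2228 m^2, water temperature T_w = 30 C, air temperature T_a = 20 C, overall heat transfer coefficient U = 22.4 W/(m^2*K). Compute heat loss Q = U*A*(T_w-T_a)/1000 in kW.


Temperature difference dT = 30 - 20 = 10 K
Heat loss (W) = U * A * dT = 22.4 * 2228 * 10 = 499072 W
Convert to kW: 499072 / 1000 = 499.072 kW

499.072 kW


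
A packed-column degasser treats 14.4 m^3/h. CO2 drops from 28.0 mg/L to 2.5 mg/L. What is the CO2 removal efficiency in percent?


CO2_out / CO2_in = 2.5 / 28.0 = 0.089285714
Fraction remaining = 0.089285714
efficiency = (1 - 0.089285714) * 100 = 91.0714 %

91.0714 %


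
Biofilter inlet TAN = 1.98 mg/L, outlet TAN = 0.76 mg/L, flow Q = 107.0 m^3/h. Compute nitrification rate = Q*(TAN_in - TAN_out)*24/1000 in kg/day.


Concentration drop: TAN_in - TAN_out = 1.98 - 0.76 = 1.22 mg/L
Hourly TAN removed = Q * dTAN = 107.0 m^3/h * 1.22 mg/L = 130.54 g/h  (m^3/h * mg/L = g/h)
Daily TAN removed = 130.54 * 24 = 3132.96 g/day
Convert to kg/day: 3132.96 / 1000 = 3.13296 kg/day

3.13296 kg/day


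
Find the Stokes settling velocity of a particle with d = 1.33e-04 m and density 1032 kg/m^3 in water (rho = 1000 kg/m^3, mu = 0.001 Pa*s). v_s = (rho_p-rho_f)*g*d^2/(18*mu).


Density difference: rho_p - rho_f = 1032 - 1000 = 32 kg/m^3
d^2 = (1.33e-04)^2 = 1.7689e-08 m^2
Numerator = (rho_p - rho_f) * g * d^2 = 32 * 9.81 * 1.7689e-08 = 5.5529309e-06
Denominator = 18 * mu = 18 * 0.001 = 0.018
v_s = 5.5529309e-06 / 0.018 = 3.08496e-04 m/s
Check: Re = rho_f * v_s * d / mu = 1000 * 3.08496e-04 * 1.33e-04 / 0.001 = 0.041 < 1, so Stokes' law applies.

3.08496e-04 m/s


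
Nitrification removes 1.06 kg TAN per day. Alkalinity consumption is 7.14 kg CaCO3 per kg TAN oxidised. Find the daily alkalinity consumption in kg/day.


Alkalinity factor: 7.14 kg CaCO3 consumed per kg TAN nitrified
alk = 1.06 kg TAN * 7.14 = 7.5684 kg CaCO3/day

7.5684 kg CaCO3/day


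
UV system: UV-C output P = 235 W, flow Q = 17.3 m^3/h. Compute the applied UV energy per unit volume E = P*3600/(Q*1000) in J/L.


Energy delivered per hour = 235 W * 3600 s = 846000 J/h
Volume treated per hour = 17.3 m^3/h * 1000 = 17300 L/h
dose = 846000 / 17300 = 48.9017 J/L

48.9017 J/L


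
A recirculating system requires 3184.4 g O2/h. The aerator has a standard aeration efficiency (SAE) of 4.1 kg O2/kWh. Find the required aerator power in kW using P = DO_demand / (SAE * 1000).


SAE in g O2/kWh = 4.1 * 1000 = 4100 g/kWh
P = DO_demand / SAE_g = 3184.4 / 4100 = 0.776683 kW

0.776683 kW


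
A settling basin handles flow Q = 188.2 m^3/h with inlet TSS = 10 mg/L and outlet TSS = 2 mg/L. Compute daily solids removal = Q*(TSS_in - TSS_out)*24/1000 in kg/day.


Concentration drop: TSS_in - TSS_out = 10 - 2 = 8 mg/L
Hourly solids removed = Q * dTSS = 188.2 m^3/h * 8 mg/L = 1505.6 g/h  (m^3/h * mg/L = g/h)
Daily solids removed = 1505.6 * 24 = 36134.4 g/day
Convert g to kg: 36134.4 / 1000 = 36.1344 kg/day

36.1344 kg/day


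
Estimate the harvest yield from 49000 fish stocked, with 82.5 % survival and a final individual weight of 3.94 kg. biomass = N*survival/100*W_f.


Survivors = 49000 * 82.5/100 = 40425 fish
Harvest biomass = survivors * W_f = 40425 * 3.94 = 159274.5 kg

159274.5 kg


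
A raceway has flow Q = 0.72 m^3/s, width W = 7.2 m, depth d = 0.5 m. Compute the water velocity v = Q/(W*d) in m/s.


Cross-sectional area = W * d = 7.2 * 0.5 = 3.6 m^2
Velocity = Q / A = 0.72 / 3.6 = 0.2 m/s

0.2 m/s


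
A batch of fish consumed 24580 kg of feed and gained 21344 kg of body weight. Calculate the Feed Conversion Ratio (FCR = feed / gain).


FCR = feed consumed / weight gained
FCR = 24580 kg / 21344 kg = 1.15161

1.15161


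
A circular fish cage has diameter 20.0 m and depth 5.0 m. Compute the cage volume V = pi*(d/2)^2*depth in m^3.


r = d/2 = 20.0/2 = 10 m
Base area = pi*r^2 = pi*10^2 = 314.15927 m^2
Volume = 314.15927 * 5.0 = 1570.8 m^3

1570.8 m^3


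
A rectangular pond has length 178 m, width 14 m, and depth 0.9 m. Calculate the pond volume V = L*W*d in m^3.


Base area = L * W = 178 * 14 = 2492 m^2
Volume = area * depth = 2492 * 0.9 = 2242.8 m^3

2242.8 m^3


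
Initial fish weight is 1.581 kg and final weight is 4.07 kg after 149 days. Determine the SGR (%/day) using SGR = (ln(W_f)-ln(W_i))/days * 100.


ln(W_f) = ln(4.07) = 1.403643
ln(W_i) = ln(1.581) = 0.45805756
ln(W_f) - ln(W_i) = 1.403643 - 0.45805756 = 0.94558544
SGR = 0.94558544 / 149 * 100 = 0.634621 %/day

0.634621 %/day


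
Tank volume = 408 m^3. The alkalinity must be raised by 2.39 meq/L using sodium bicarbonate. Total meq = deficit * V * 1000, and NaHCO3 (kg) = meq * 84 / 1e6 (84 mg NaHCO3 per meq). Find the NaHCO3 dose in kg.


Tank volume in L = 408 m^3 * 1000 = 408000 L
Total meq required = 2.39 meq/L * 408000 L = 975120 meq
NaHCO3 mass = 975120 meq * 84 mg/meq / 1e6 = 81.9101 kg

81.9101 kg


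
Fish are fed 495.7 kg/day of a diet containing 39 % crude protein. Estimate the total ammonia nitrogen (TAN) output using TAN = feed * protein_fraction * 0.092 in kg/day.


Protein in feed = 495.7 * 39/100 = 193.323 kg/day
TAN = protein * 0.092 = 193.323 * 0.092 = 17.785716 kg/day

17.785716 kg/day


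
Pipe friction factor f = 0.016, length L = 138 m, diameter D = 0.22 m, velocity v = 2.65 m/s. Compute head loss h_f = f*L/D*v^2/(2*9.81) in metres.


v^2 = 2.65^2 = 7.0225 m^2/s^2
L/D = 138/0.22 = 627.27273
h_f = f*(L/D)*v^2/(2g) = 0.016 * 627.27273 * 7.0225 / 19.62 = 3.59227 m

3.59227 m


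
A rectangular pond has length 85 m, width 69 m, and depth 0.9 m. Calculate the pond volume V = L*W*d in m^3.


Base area = L * W = 85 * 69 = 5865 m^2
Volume = area * depth = 5865 * 0.9 = 5278.5 m^3

5278.5 m^3


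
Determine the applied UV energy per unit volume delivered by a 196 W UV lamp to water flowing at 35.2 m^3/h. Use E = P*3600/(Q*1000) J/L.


Energy delivered per hour = 196 W * 3600 s = 705600 J/h
Volume treated per hour = 35.2 m^3/h * 1000 = 35200 L/h
dose = 705600 / 35200 = 20.0455 J/L

20.0455 J/L


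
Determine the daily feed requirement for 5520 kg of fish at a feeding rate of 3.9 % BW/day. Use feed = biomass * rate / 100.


Feeding rate fraction = 3.9% / 100 = 0.039
Daily feed = 5520 kg * 0.039 = 215.28 kg/day

215.28 kg/day


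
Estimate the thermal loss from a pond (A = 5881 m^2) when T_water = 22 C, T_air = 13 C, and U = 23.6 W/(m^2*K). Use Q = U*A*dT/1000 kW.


Temperature difference dT = 22 - 13 = 9 K
Heat loss (W) = U * A * dT = 23.6 * 5881 * 9 = 1249124.4 W
Convert to kW: 1249124.4 / 1000 = 1249.1244 kW

1249.1244 kW


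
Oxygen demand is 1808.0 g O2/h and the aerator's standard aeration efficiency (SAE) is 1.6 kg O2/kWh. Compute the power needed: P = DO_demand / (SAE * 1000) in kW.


SAE in g O2/kWh = 1.6 * 1000 = 1600 g/kWh
P = DO_demand / SAE_g = 1808.0 / 1600 = 1.13 kW

1.13 kW


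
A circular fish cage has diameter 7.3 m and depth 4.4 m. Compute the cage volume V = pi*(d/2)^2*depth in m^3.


r = d/2 = 7.3/2 = 3.65 m
Base area = pi*r^2 = pi*3.65^2 = 41.853868 m^2
Volume = 41.853868 * 4.4 = 184.157 m^3

184.157 m^3


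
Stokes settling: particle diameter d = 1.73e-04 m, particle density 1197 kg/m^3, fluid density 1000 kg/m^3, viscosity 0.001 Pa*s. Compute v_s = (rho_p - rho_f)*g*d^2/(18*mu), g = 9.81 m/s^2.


Density difference: rho_p - rho_f = 1197 - 1000 = 197 kg/m^3
d^2 = (1.73e-04)^2 = 2.9929e-08 m^2
Numerator = (rho_p - rho_f) * g * d^2 = 197 * 9.81 * 2.9929e-08 = 5.7839888e-05
Denominator = 18 * mu = 18 * 0.001 = 0.018
v_s = 5.7839888e-05 / 0.018 = 0.00321333 m/s
Check: Re = rho_f * v_s * d / mu = 1000 * 0.00321333 * 1.73e-04 / 0.001 = 0.556 < 1, so Stokes' law applies.

0.00321333 m/s


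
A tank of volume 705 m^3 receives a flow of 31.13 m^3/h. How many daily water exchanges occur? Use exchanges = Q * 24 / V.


Daily flow volume = 31.13 m^3/h * 24 h = 747.12 m^3/day
Exchanges = daily flow / tank volume = 747.12 / 705 = 1.05974 exchanges/day

1.05974 exchanges/day


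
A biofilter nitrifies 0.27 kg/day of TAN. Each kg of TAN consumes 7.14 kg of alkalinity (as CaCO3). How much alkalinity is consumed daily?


Alkalinity factor: 7.14 kg CaCO3 consumed per kg TAN nitrified
alk = 0.27 kg TAN * 7.14 = 1.9278 kg CaCO3/day

1.9278 kg CaCO3/day


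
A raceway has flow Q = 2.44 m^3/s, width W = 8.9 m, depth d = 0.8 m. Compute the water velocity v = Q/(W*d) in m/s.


Cross-sectional area = W * d = 8.9 * 0.8 = 7.12 m^2
Velocity = Q / A = 2.44 / 7.12 = 0.342697 m/s

0.342697 m/s


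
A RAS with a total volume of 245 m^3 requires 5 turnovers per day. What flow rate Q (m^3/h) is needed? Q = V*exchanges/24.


Daily recirculation volume = 245 m^3 * 5 = 1225 m^3/day
Flow rate Q = daily volume / 24 h = 1225 / 24 = 51.0417 m^3/h

51.0417 m^3/h


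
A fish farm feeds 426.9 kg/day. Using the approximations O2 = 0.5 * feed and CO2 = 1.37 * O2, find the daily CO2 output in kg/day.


O2 = 426.9 * 0.5 = 213.45
CO2 = 213.45 * 1.37 = 292.4265

292.4265 kg/day


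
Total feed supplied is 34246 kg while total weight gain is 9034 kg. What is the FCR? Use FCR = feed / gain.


FCR = feed consumed / weight gained
FCR = 34246 kg / 9034 kg = 3.79079

3.79079


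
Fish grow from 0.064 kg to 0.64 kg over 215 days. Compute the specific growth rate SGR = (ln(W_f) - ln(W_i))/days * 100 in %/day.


ln(W_f) = ln(0.64) = -0.4462871
ln(W_i) = ln(0.064) = -2.7488722
ln(W_f) - ln(W_i) = -0.4462871 - -2.7488722 = 2.3025851
SGR = 2.3025851 / 215 * 100 = 1.07097 %/day

1.07097 %/day


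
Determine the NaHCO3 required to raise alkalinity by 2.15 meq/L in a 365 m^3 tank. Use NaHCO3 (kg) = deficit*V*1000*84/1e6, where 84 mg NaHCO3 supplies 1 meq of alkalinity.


Tank volume in L = 365 m^3 * 1000 = 365000 L
Total meq required = 2.15 meq/L * 365000 L = 784750 meq
NaHCO3 mass = 784750 meq * 84 mg/meq / 1e6 = 65.919 kg

65.919 kg


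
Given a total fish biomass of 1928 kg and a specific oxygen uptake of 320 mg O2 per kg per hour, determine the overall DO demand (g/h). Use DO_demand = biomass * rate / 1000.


Total O2 consumption (mg/h) = 1928 kg * 320 mg/(kg*h) = 616960 mg/h
Convert to g/h: 616960 / 1000 = 616.96 g/h

616.96 g/h


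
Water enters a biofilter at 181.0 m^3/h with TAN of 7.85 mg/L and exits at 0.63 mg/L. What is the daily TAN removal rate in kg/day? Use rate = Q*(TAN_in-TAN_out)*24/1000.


Concentration drop: TAN_in - TAN_out = 7.85 - 0.63 = 7.22 mg/L
Hourly TAN removed = Q * dTAN = 181.0 m^3/h * 7.22 mg/L = 1306.82 g/h  (m^3/h * mg/L = g/h)
Daily TAN removed = 1306.82 * 24 = 31363.68 g/day
Convert to kg/day: 31363.68 / 1000 = 31.36368 kg/day

31.36368 kg/day


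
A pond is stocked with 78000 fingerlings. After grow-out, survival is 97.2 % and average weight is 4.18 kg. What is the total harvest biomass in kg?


Survivors = 78000 * 97.2/100 = 75816 fish
Harvest biomass = survivors * W_f = 75816 * 4.18 = 316910.88 kg

316910.88 kg


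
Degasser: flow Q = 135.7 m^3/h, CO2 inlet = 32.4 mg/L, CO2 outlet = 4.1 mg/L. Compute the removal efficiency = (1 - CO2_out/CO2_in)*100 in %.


CO2_out / CO2_in = 4.1 / 32.4 = 0.12654321
Fraction remaining = 0.12654321
efficiency = (1 - 0.12654321) * 100 = 87.3457 %

87.3457 %


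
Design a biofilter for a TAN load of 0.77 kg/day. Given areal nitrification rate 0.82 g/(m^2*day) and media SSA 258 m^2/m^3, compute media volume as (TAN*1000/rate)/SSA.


A = 0.77*1000 / 0.82 = 939.02439 m^2
V = 939.02439 / 258 = 3.63963

3.63963 m^3


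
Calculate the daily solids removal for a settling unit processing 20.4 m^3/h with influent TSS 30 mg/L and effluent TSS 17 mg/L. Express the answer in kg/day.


Concentration drop: TSS_in - TSS_out = 30 - 17 = 13 mg/L
Hourly solids removed = Q * dTSS = 20.4 m^3/h * 13 mg/L = 265.2 g/h  (m^3/h * mg/L = g/h)
Daily solids removed = 265.2 * 24 = 6364.8 g/day
Convert g to kg: 6364.8 / 1000 = 6.3648 kg/day

6.3648 kg/day


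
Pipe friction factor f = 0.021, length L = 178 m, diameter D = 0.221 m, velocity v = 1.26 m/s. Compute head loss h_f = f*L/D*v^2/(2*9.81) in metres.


v^2 = 1.26^2 = 1.5876 m^2/s^2
L/D = 178/0.221 = 805.42986
h_f = f*(L/D)*v^2/(2g) = 0.021 * 805.42986 * 1.5876 / 19.62 = 1.36864 m

1.36864 m


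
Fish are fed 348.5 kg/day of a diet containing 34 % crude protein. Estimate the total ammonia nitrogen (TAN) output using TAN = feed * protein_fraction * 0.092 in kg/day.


Protein in feed = 348.5 * 34/100 = 118.49 kg/day
TAN = protein * 0.092 = 118.49 * 0.092 = 10.90108 kg/day

10.90108 kg/day


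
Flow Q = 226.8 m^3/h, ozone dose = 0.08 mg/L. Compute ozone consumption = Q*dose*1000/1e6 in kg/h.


O3 demand (mg/h) = Q * dose * 1000 = 226.8 * 0.08 * 1000 = 18144 mg/h
Convert mg to kg: 18144 / 1e6 = 0.018144 kg/h

0.018144 kg/h


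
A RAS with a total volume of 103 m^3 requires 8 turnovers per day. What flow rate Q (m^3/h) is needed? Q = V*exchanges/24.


Daily recirculation volume = 103 m^3 * 8 = 824 m^3/day
Flow rate Q = daily volume / 24 h = 824 / 24 = 34.3333 m^3/h

34.3333 m^3/h


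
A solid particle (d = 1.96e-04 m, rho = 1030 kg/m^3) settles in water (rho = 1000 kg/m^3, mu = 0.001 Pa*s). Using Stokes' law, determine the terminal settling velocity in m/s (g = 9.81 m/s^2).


Density difference: rho_p - rho_f = 1030 - 1000 = 30 kg/m^3
d^2 = (1.96e-04)^2 = 3.8416e-08 m^2
Numerator = (rho_p - rho_f) * g * d^2 = 30 * 9.81 * 3.8416e-08 = 1.1305829e-05
Denominator = 18 * mu = 18 * 0.001 = 0.018
v_s = 1.1305829e-05 / 0.018 = 6.28102e-04 m/s
Check: Re = rho_f * v_s * d / mu = 1000 * 6.28102e-04 * 1.96e-04 / 0.001 = 0.123 < 1, so Stokes' law applies.

6.28102e-04 m/s


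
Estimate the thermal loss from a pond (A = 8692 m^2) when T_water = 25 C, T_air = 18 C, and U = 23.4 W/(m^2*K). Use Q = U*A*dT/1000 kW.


Temperature difference dT = 25 - 18 = 7 K
Heat loss (W) = U * A * dT = 23.4 * 8692 * 7 = 1423749.6 W
Convert to kW: 1423749.6 / 1000 = 1423.7496 kW

1423.7496 kW


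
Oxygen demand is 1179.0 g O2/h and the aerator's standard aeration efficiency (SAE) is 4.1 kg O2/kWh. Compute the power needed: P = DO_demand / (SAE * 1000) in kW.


SAE in g O2/kWh = 4.1 * 1000 = 4100 g/kWh
P = DO_demand / SAE_g = 1179.0 / 4100 = 0.287561 kW

0.287561 kW


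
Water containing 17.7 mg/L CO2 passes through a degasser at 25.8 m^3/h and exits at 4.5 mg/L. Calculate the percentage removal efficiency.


CO2_out / CO2_in = 4.5 / 17.7 = 0.25423729
Fraction remaining = 0.25423729
efficiency = (1 - 0.25423729) * 100 = 74.5763 %

74.5763 %


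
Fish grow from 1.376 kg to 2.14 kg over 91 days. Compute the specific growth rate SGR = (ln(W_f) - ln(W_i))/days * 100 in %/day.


ln(W_f) = ln(2.14) = 0.76080583
ln(W_i) = ln(1.376) = 0.31918074
ln(W_f) - ln(W_i) = 0.76080583 - 0.31918074 = 0.44162509
SGR = 0.44162509 / 91 * 100 = 0.485302 %/day

0.485302 %/day


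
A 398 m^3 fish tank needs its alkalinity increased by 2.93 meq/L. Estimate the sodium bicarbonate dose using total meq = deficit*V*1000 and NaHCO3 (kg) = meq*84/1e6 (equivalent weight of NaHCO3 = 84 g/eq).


Tank volume in L = 398 m^3 * 1000 = 398000 L
Total meq required = 2.93 meq/L * 398000 L = 1166140 meq
NaHCO3 mass = 1166140 meq * 84 mg/meq / 1e6 = 97.9558 kg

97.9558 kg


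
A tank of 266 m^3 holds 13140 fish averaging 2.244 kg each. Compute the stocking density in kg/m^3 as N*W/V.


Total biomass = 13140 fish * 2.244 kg = 29486.16 kg
Density = total biomass / volume = 29486.16 / 266 = 110.85 kg/m^3

110.85 kg/m^3


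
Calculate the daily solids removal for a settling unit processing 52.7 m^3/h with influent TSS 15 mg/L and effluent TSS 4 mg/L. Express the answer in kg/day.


Concentration drop: TSS_in - TSS_out = 15 - 4 = 11 mg/L
Hourly solids removed = Q * dTSS = 52.7 m^3/h * 11 mg/L = 579.7 g/h  (m^3/h * mg/L = g/h)
Daily solids removed = 579.7 * 24 = 13912.8 g/day
Convert g to kg: 13912.8 / 1000 = 13.9128 kg/day

13.9128 kg/day


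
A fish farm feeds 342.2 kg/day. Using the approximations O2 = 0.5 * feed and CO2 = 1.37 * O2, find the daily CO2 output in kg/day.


O2 = 342.2 * 0.5 = 171.1
CO2 = 171.1 * 1.37 = 234.407

234.407 kg/day


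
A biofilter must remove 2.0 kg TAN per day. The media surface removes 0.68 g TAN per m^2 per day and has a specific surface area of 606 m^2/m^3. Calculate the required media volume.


A = 2.0*1000 / 0.68 = 2941.1765 m^2
V = 2941.1765 / 606 = 4.85343

4.85343 m^3


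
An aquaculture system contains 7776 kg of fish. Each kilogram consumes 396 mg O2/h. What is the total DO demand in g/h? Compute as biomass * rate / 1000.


Total O2 consumption (mg/h) = 7776 kg * 396 mg/(kg*h) = 3079296 mg/h
Convert to g/h: 3079296 / 1000 = 3079.296 g/h

3079.296 g/h


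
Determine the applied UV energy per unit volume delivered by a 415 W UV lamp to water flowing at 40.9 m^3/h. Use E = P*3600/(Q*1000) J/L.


Energy delivered per hour = 415 W * 3600 s = 1494000 J/h
Volume treated per hour = 40.9 m^3/h * 1000 = 40900 L/h
dose = 1494000 / 40900 = 36.5281 J/L

36.5281 J/L


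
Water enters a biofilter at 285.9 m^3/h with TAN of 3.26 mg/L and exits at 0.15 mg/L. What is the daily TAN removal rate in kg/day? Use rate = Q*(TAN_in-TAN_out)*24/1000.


Concentration drop: TAN_in - TAN_out = 3.26 - 0.15 = 3.11 mg/L
Hourly TAN removed = Q * dTAN = 285.9 m^3/h * 3.11 mg/L = 889.149 g/h  (m^3/h * mg/L = g/h)
Daily TAN removed = 889.149 * 24 = 21339.576 g/day
Convert to kg/day: 21339.576 / 1000 = 21.339576 kg/day

21.339576 kg/day


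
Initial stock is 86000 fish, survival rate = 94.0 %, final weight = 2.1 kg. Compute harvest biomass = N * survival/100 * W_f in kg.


Survivors = 86000 * 94.0/100 = 80840 fish
Harvest biomass = survivors * W_f = 80840 * 2.1 = 169764 kg

169764 kg


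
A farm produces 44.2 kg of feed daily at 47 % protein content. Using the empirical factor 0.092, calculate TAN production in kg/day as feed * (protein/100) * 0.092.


Protein in feed = 44.2 * 47/100 = 20.774 kg/day
TAN = protein * 0.092 = 20.774 * 0.092 = 1.911208 kg/day

1.911208 kg/day


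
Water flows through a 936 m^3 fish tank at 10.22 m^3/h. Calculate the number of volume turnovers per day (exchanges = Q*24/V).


Daily flow volume = 10.22 m^3/h * 24 h = 245.28 m^3/day
Exchanges = daily flow / tank volume = 245.28 / 936 = 0.262051 exchanges/day

0.262051 exchanges/day


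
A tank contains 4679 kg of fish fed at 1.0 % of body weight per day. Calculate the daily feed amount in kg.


Feeding rate fraction = 1.0% / 100 = 0.01
Daily feed = 4679 kg * 0.01 = 46.79 kg/day

46.79 kg/day


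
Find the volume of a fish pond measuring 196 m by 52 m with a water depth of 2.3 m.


Base area = L * W = 196 * 52 = 10192 m^2
Volume = area * depth = 10192 * 2.3 = 23441.6 m^3

23441.6 m^3


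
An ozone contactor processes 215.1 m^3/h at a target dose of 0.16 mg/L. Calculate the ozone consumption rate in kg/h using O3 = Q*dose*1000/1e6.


O3 demand (mg/h) = Q * dose * 1000 = 215.1 * 0.16 * 1000 = 34416 mg/h
Convert mg to kg: 34416 / 1e6 = 0.034416 kg/h

0.034416 kg/h


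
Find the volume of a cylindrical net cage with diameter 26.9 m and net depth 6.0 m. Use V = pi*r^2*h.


r = d/2 = 26.9/2 = 13.45 m
Base area = pi*r^2 = pi*13.45^2 = 568.32197 m^2
Volume = 568.32197 * 6.0 = 3409.93 m^3

3409.93 m^3


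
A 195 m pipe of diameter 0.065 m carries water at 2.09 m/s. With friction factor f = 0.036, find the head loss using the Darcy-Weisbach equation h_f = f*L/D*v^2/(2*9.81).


v^2 = 2.09^2 = 4.3681 m^2/s^2
L/D = 195/0.065 = 3000
h_f = f*(L/D)*v^2/(2g) = 0.036 * 3000 * 4.3681 / 19.62 = 24.0446 m

24.0446 m


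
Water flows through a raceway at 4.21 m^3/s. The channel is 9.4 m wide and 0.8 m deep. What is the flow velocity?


Cross-sectional area = W * d = 9.4 * 0.8 = 7.52 m^2
Velocity = Q / A = 4.21 / 7.52 = 0.55984 m/s

0.55984 m/s


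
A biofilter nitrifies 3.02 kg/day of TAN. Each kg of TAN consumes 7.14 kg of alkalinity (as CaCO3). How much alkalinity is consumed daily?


Alkalinity factor: 7.14 kg CaCO3 consumed per kg TAN nitrified
alk = 3.02 kg TAN * 7.14 = 21.5628 kg CaCO3/day

21.5628 kg CaCO3/day


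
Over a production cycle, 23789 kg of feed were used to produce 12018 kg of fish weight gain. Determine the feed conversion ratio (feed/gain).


FCR = feed consumed / weight gained
FCR = 23789 kg / 12018 kg = 1.97945

1.97945


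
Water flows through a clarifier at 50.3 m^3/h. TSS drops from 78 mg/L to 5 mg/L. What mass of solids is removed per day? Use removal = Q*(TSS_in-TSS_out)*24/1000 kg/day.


Concentration drop: TSS_in - TSS_out = 78 - 5 = 73 mg/L
Hourly solids removed = Q * dTSS = 50.3 m^3/h * 73 mg/L = 3671.9 g/h  (m^3/h * mg/L = g/h)
Daily solids removed = 3671.9 * 24 = 88125.6 g/day
Convert g to kg: 88125.6 / 1000 = 88.1256 kg/day

88.1256 kg/day


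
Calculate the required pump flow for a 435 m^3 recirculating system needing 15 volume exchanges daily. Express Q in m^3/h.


Daily recirculation volume = 435 m^3 * 15 = 6525 m^3/day
Flow rate Q = daily volume / 24 h = 6525 / 24 = 271.875 m^3/h

271.875 m^3/h


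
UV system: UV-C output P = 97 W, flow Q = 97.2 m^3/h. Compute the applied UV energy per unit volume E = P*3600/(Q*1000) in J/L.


Energy delivered per hour = 97 W * 3600 s = 349200 J/h
Volume treated per hour = 97.2 m^3/h * 1000 = 97200 L/h
dose = 349200 / 97200 = 3.59259 J/L

3.59259 J/L


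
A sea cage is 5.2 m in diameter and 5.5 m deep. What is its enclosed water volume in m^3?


r = d/2 = 5.2/2 = 2.6 m
Base area = pi*r^2 = pi*2.6^2 = 21.237166 m^2
Volume = 21.237166 * 5.5 = 116.804 m^3

116.804 m^3


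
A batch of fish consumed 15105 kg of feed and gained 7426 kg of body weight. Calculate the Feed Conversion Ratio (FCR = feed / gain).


FCR = feed consumed / weight gained
FCR = 15105 kg / 7426 kg = 2.03407

2.03407


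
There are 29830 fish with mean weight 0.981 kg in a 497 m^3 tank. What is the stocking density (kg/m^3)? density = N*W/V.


Total biomass = 29830 fish * 0.981 kg = 29263.23 kg
Density = total biomass / volume = 29263.23 / 497 = 58.8797 kg/m^3

58.8797 kg/m^3


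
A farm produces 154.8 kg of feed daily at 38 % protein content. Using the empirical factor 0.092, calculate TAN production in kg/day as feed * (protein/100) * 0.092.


Protein in feed = 154.8 * 38/100 = 58.824 kg/day
TAN = protein * 0.092 = 58.824 * 0.092 = 5.411808 kg/day

5.411808 kg/day


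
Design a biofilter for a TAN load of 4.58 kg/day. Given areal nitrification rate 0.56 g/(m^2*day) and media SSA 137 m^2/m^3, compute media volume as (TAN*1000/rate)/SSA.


A = 4.58*1000 / 0.56 = 8178.5714 m^2
V = 8178.5714 / 137 = 59.6976

59.6976 m^3


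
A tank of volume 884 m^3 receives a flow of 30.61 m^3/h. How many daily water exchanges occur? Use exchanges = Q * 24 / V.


Daily flow volume = 30.61 m^3/h * 24 h = 734.64 m^3/day
Exchanges = daily flow / tank volume = 734.64 / 884 = 0.831041 exchanges/day

0.831041 exchanges/day


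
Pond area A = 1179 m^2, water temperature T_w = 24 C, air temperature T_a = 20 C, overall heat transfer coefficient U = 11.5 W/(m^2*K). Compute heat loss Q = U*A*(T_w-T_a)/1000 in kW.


Temperature difference dT = 24 - 20 = 4 K
Heat loss (W) = U * A * dT = 11.5 * 1179 * 4 = 54234 W
Convert to kW: 54234 / 1000 = 54.234 kW

54.234 kW


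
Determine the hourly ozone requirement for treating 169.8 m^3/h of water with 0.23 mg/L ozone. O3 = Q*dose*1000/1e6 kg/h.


O3 demand (mg/h) = Q * dose * 1000 = 169.8 * 0.23 * 1000 = 39054 mg/h
Convert mg to kg: 39054 / 1e6 = 0.039054 kg/h

0.039054 kg/h


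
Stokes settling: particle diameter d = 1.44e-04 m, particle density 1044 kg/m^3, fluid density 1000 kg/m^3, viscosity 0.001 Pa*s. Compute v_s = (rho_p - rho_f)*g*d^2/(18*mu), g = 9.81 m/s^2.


Density difference: rho_p - rho_f = 1044 - 1000 = 44 kg/m^3
d^2 = (1.44e-04)^2 = 2.0736e-08 m^2
Numerator = (rho_p - rho_f) * g * d^2 = 44 * 9.81 * 2.0736e-08 = 8.950487e-06
Denominator = 18 * mu = 18 * 0.001 = 0.018
v_s = 8.950487e-06 / 0.018 = 4.97249e-04 m/s
Check: Re = rho_f * v_s * d / mu = 1000 * 4.97249e-04 * 1.44e-04 / 0.001 = 0.0716 < 1, so Stokes' law applies.

4.97249e-04 m/s


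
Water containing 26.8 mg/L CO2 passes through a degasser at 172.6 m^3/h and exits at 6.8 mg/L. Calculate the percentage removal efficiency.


CO2_out / CO2_in = 6.8 / 26.8 = 0.25373134
Fraction remaining = 0.25373134
efficiency = (1 - 0.25373134) * 100 = 74.6269 %

74.6269 %


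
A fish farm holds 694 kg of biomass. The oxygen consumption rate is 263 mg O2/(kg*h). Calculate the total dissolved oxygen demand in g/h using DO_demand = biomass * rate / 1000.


Total O2 consumption (mg/h) = 694 kg * 263 mg/(kg*h) = 182522 mg/h
Convert to g/h: 182522 / 1000 = 182.522 g/h

182.522 g/h


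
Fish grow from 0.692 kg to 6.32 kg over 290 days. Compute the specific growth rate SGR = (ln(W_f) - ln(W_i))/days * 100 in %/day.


ln(W_f) = ln(6.32) = 1.8437192
ln(W_i) = ln(0.692) = -0.36816932
ln(W_f) - ln(W_i) = 1.8437192 - -0.36816932 = 2.2118885
SGR = 2.2118885 / 290 * 100 = 0.76272 %/day

0.76272 %/day


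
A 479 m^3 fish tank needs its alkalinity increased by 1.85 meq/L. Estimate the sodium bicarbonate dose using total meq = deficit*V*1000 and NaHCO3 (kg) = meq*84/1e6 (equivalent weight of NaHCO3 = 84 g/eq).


Tank volume in L = 479 m^3 * 1000 = 479000 L
Total meq required = 1.85 meq/L * 479000 L = 886150 meq
NaHCO3 mass = 886150 meq * 84 mg/meq / 1e6 = 74.4366 kg

74.4366 kg


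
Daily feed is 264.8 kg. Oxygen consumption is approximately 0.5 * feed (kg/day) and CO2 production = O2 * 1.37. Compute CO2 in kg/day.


O2 = 264.8 * 0.5 = 132.4
CO2 = 132.4 * 1.37 = 181.388

181.388 kg/day


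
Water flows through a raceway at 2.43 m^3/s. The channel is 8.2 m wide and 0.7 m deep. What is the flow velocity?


Cross-sectional area = W * d = 8.2 * 0.7 = 5.74 m^2
Velocity = Q / A = 2.43 / 5.74 = 0.423345 m/s

0.423345 m/s


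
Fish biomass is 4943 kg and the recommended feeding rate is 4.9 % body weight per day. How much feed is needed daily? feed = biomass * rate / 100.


Feeding rate fraction = 4.9% / 100 = 0.049
Daily feed = 4943 kg * 0.049 = 242.207 kg/day

242.207 kg/day


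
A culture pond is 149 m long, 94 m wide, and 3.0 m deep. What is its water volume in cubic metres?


Base area = L * W = 149 * 94 = 14006 m^2
Volume = area * depth = 14006 * 3.0 = 42018 m^3

42018 m^3


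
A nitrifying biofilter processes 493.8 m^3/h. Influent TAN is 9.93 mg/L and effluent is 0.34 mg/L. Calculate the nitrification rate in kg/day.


Concentration drop: TAN_in - TAN_out = 9.93 - 0.34 = 9.59 mg/L
Hourly TAN removed = Q * dTAN = 493.8 m^3/h * 9.59 mg/L = 4735.542 g/h  (m^3/h * mg/L = g/h)
Daily TAN removed = 4735.542 * 24 = 113653.008 g/day
Convert to kg/day: 113653.008 / 1000 = 113.653008 kg/day

113.653008 kg/day


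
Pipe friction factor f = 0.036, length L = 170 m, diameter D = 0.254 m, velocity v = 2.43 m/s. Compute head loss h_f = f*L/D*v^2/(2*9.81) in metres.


v^2 = 2.43^2 = 5.9049 m^2/s^2
L/D = 170/0.254 = 669.29134
h_f = f*(L/D)*v^2/(2g) = 0.036 * 669.29134 * 5.9049 / 19.62 = 7.25156 m

7.25156 m


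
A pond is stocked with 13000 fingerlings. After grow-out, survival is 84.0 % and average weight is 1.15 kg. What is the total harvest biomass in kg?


Survivors = 13000 * 84.0/100 = 10920 fish
Harvest biomass = survivors * W_f = 10920 * 1.15 = 12558 kg

12558 kg


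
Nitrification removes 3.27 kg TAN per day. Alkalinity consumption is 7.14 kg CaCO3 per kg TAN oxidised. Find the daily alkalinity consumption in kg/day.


Alkalinity factor: 7.14 kg CaCO3 consumed per kg TAN nitrified
alk = 3.27 kg TAN * 7.14 = 23.3478 kg CaCO3/day

23.3478 kg CaCO3/day


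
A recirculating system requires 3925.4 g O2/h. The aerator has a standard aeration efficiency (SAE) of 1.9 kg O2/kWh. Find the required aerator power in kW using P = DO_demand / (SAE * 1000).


SAE in g O2/kWh = 1.9 * 1000 = 1900 g/kWh
P = DO_demand / SAE_g = 3925.4 / 1900 = 2.066 kW

2.066 kW


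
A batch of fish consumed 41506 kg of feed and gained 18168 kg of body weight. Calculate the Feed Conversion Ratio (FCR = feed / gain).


FCR = feed consumed / weight gained
FCR = 41506 kg / 18168 kg = 2.28457

2.28457


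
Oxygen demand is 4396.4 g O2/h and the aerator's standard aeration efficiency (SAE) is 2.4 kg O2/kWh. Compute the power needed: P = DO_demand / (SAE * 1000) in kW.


SAE in g O2/kWh = 2.4 * 1000 = 2400 g/kWh
P = DO_demand / SAE_g = 4396.4 / 2400 = 1.83183 kW

1.83183 kW


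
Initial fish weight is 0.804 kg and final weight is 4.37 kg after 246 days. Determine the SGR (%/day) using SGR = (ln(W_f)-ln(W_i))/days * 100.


ln(W_f) = ln(4.37) = 1.474763
ln(W_i) = ln(0.804) = -0.21815601
ln(W_f) - ln(W_i) = 1.474763 - -0.21815601 = 1.692919
SGR = 1.692919 / 246 * 100 = 0.688178 %/day

0.688178 %/day


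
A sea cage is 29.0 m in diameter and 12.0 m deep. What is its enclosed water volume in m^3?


r = d/2 = 29.0/2 = 14.5 m
Base area = pi*r^2 = pi*14.5^2 = 660.51986 m^2
Volume = 660.51986 * 12.0 = 7926.24 m^3

7926.24 m^3


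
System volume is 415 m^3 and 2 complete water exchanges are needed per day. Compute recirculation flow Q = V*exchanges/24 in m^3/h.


Daily recirculation volume = 415 m^3 * 2 = 830 m^3/day
Flow rate Q = daily volume / 24 h = 830 / 24 = 34.5833 m^3/h

34.5833 m^3/h


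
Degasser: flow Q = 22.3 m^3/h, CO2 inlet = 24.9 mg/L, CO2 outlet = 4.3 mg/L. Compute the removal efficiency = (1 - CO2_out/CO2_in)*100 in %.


CO2_out / CO2_in = 4.3 / 24.9 = 0.17269076
Fraction remaining = 0.17269076
efficiency = (1 - 0.17269076) * 100 = 82.7309 %

82.7309 %


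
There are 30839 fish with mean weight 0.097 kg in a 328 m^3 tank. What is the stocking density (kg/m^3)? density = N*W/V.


Total biomass = 30839 fish * 0.097 kg = 2991.383 kg
Density = total biomass / volume = 2991.383 / 328 = 9.12007 kg/m^3

9.12007 kg/m^3


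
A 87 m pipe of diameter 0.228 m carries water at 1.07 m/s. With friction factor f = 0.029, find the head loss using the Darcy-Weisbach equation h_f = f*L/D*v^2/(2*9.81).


v^2 = 1.07^2 = 1.1449 m^2/s^2
L/D = 87/0.228 = 381.57895
h_f = f*(L/D)*v^2/(2g) = 0.029 * 381.57895 * 1.1449 / 19.62 = 0.64573 m

0.64573 m


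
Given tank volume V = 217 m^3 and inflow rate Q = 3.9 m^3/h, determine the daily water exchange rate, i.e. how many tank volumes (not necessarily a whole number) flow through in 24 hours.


Daily flow volume = 3.9 m^3/h * 24 h = 93.6 m^3/day
Exchanges = daily flow / tank volume = 93.6 / 217 = 0.431336 exchanges/day

0.431336 exchanges/day


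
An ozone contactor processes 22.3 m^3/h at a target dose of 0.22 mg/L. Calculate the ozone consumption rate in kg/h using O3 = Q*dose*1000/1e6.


O3 demand (mg/h) = Q * dose * 1000 = 22.3 * 0.22 * 1000 = 4906 mg/h
Convert mg to kg: 4906 / 1e6 = 0.004906 kg/h

0.004906 kg/h


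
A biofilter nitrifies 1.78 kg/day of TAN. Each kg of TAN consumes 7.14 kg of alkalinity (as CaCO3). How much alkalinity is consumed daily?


Alkalinity factor: 7.14 kg CaCO3 consumed per kg TAN nitrified
alk = 1.78 kg TAN * 7.14 = 12.7092 kg CaCO3/day

12.7092 kg CaCO3/day


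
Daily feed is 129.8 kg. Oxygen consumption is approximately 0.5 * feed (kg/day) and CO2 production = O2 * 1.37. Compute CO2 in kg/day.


O2 = 129.8 * 0.5 = 64.9
CO2 = 64.9 * 1.37 = 88.913

88.913 kg/day


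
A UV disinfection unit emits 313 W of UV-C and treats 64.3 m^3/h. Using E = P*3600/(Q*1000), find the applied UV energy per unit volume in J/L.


Energy delivered per hour = 313 W * 3600 s = 1126800 J/h
Volume treated per hour = 64.3 m^3/h * 1000 = 64300 L/h
dose = 1126800 / 64300 = 17.5241 J/L

17.5241 J/L


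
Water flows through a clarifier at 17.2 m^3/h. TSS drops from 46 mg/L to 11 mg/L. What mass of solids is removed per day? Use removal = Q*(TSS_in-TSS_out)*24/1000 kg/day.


Concentration drop: TSS_in - TSS_out = 46 - 11 = 35 mg/L
Hourly solids removed = Q * dTSS = 17.2 m^3/h * 35 mg/L = 602 g/h  (m^3/h * mg/L = g/h)
Daily solids removed = 602 * 24 = 14448 g/day
Convert g to kg: 14448 / 1000 = 14.448 kg/day

14.448 kg/day


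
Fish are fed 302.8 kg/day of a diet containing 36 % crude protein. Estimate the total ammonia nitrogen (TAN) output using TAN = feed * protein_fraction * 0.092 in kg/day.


Protein in feed = 302.8 * 36/100 = 109.008 kg/day
TAN = protein * 0.092 = 109.008 * 0.092 = 10.028736 kg/day

10.028736 kg/day


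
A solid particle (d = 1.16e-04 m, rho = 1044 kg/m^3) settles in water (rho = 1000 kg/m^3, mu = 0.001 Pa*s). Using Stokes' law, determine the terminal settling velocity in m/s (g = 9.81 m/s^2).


Density difference: rho_p - rho_f = 1044 - 1000 = 44 kg/m^3
d^2 = (1.16e-04)^2 = 1.3456e-08 m^2
Numerator = (rho_p - rho_f) * g * d^2 = 44 * 9.81 * 1.3456e-08 = 5.8081478e-06
Denominator = 18 * mu = 18 * 0.001 = 0.018
v_s = 5.8081478e-06 / 0.018 = 3.22675e-04 m/s
Check: Re = rho_f * v_s * d / mu = 1000 * 3.22675e-04 * 1.16e-04 / 0.001 = 0.0374 < 1, so Stokes' law applies.

3.22675e-04 m/s


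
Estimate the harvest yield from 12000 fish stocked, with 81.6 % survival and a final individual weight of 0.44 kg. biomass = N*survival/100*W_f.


Survivors = 12000 * 81.6/100 = 9792 fish
Harvest biomass = survivors * W_f = 9792 * 0.44 = 4308.48 kg

4308.48 kg


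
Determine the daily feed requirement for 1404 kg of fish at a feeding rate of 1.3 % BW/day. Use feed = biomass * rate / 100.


Feeding rate fraction = 1.3% / 100 = 0.013
Daily feed = 1404 kg * 0.013 = 18.252 kg/day

18.252 kg/day


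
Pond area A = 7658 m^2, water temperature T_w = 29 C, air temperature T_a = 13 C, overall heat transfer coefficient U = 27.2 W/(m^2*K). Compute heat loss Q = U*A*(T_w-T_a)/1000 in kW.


Temperature difference dT = 29 - 13 = 16 K
Heat loss (W) = U * A * dT = 27.2 * 7658 * 16 = 3332761.6 W
Convert to kW: 3332761.6 / 1000 = 3332.7616 kW

3332.7616 kW
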